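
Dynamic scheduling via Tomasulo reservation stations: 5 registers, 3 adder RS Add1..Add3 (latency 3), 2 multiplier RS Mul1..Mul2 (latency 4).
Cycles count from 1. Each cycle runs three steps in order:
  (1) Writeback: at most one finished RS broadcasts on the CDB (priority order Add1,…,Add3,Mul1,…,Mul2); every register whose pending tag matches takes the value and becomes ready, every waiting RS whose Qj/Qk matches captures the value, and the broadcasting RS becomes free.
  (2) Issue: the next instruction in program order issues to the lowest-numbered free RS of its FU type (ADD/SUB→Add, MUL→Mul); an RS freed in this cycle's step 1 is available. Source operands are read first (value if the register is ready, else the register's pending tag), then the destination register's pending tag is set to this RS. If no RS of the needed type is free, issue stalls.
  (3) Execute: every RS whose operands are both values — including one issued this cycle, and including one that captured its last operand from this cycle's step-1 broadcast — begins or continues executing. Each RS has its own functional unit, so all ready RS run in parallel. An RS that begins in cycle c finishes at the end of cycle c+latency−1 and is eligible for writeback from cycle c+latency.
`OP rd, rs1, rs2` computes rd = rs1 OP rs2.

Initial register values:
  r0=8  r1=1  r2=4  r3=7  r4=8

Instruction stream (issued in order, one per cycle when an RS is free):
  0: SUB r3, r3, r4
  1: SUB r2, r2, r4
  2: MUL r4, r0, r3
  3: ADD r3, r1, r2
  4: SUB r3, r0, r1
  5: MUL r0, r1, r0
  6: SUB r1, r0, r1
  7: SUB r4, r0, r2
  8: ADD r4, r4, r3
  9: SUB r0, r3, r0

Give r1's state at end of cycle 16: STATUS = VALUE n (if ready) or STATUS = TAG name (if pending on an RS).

STATUS = VALUE 7

  c1: issue SUB r3<-Add1  regs: r0:8,r1:1,r2:4,r3:Add1,r4:8
  c2: issue SUB r2<-Add2  regs: r0:8,r1:1,r2:Add2,r3:Add1,r4:8
  c3: issue MUL r4<-Mul1  regs: r0:8,r1:1,r2:Add2,r3:Add1,r4:Mul1
  c4: CDB Add1=-1; issue ADD r3<-Add1  regs: r0:8,r1:1,r2:Add2,r3:Add1,r4:Mul1
  c5: CDB Add2=-4; issue SUB r3<-Add2  regs: r0:8,r1:1,r2:-4,r3:Add2,r4:Mul1
  c6: issue MUL r0<-Mul2  regs: r0:Mul2,r1:1,r2:-4,r3:Add2,r4:Mul1
  c7: issue SUB r1<-Add3  regs: r0:Mul2,r1:Add3,r2:-4,r3:Add2,r4:Mul1
  c8: CDB Add1=-3; issue SUB r4<-Add1  regs: r0:Mul2,r1:Add3,r2:-4,r3:Add2,r4:Add1
  c9: CDB Add2=7; issue ADD r4<-Add2  regs: r0:Mul2,r1:Add3,r2:-4,r3:7,r4:Add2
  c10: CDB Mul1=-8; stall  regs: r0:Mul2,r1:Add3,r2:-4,r3:7,r4:Add2
  c11: CDB Mul2=8; stall  regs: r0:8,r1:Add3,r2:-4,r3:7,r4:Add2
  c12: stall  regs: r0:8,r1:Add3,r2:-4,r3:7,r4:Add2
  c13: stall  regs: r0:8,r1:Add3,r2:-4,r3:7,r4:Add2
  c14: CDB Add1=12; issue SUB r0<-Add1  regs: r0:Add1,r1:Add3,r2:-4,r3:7,r4:Add2
  c15: CDB Add3=7  regs: r0:Add1,r1:7,r2:-4,r3:7,r4:Add2
  c16: -  regs: r0:Add1,r1:7,r2:-4,r3:7,r4:Add2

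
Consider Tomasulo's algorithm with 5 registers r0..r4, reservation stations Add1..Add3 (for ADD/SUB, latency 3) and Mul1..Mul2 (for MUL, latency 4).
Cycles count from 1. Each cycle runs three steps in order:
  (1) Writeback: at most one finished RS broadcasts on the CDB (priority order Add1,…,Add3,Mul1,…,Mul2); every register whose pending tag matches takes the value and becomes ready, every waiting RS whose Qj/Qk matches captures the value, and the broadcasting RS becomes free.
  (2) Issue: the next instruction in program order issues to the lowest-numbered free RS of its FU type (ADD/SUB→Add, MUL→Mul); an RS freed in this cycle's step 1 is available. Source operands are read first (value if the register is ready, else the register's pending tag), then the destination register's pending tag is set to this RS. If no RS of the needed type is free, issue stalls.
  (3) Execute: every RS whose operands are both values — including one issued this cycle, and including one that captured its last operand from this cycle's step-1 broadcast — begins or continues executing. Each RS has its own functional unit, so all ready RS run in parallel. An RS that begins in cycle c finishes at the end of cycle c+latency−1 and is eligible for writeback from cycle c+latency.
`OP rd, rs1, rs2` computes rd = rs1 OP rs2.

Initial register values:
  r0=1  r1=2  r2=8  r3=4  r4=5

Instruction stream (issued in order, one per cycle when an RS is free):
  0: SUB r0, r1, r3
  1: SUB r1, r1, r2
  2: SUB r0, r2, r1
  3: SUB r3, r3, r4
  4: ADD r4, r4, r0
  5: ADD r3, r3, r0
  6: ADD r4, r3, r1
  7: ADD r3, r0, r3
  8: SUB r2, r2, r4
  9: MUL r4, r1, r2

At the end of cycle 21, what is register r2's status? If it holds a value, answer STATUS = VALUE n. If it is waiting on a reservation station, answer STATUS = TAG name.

cycle 1: issue SUB r0<-Add1 // r0:Add1,r1:2,r2:8,r3:4,r4:5
cycle 2: issue SUB r1<-Add2 // r0:Add1,r1:Add2,r2:8,r3:4,r4:5
cycle 3: issue SUB r0<-Add3 // r0:Add3,r1:Add2,r2:8,r3:4,r4:5
cycle 4: CDB Add1=-2; issue SUB r3<-Add1 // r0:Add3,r1:Add2,r2:8,r3:Add1,r4:5
cycle 5: CDB Add2=-6; issue ADD r4<-Add2 // r0:Add3,r1:-6,r2:8,r3:Add1,r4:Add2
cycle 6: stall // r0:Add3,r1:-6,r2:8,r3:Add1,r4:Add2
cycle 7: CDB Add1=-1; issue ADD r3<-Add1 // r0:Add3,r1:-6,r2:8,r3:Add1,r4:Add2
cycle 8: CDB Add3=14; issue ADD r4<-Add3 // r0:14,r1:-6,r2:8,r3:Add1,r4:Add3
cycle 9: stall // r0:14,r1:-6,r2:8,r3:Add1,r4:Add3
cycle 10: stall // r0:14,r1:-6,r2:8,r3:Add1,r4:Add3
cycle 11: CDB Add1=13; issue ADD r3<-Add1 // r0:14,r1:-6,r2:8,r3:Add1,r4:Add3
cycle 12: CDB Add2=19; issue SUB r2<-Add2 // r0:14,r1:-6,r2:Add2,r3:Add1,r4:Add3
cycle 13: issue MUL r4<-Mul1 // r0:14,r1:-6,r2:Add2,r3:Add1,r4:Mul1
cycle 14: CDB Add1=27 // r0:14,r1:-6,r2:Add2,r3:27,r4:Mul1
cycle 15: CDB Add3=7 // r0:14,r1:-6,r2:Add2,r3:27,r4:Mul1
cycle 16: - // r0:14,r1:-6,r2:Add2,r3:27,r4:Mul1
cycle 17: - // r0:14,r1:-6,r2:Add2,r3:27,r4:Mul1
cycle 18: CDB Add2=1 // r0:14,r1:-6,r2:1,r3:27,r4:Mul1
cycle 19: - // r0:14,r1:-6,r2:1,r3:27,r4:Mul1
cycle 20: - // r0:14,r1:-6,r2:1,r3:27,r4:Mul1
cycle 21: - // r0:14,r1:-6,r2:1,r3:27,r4:Mul1

STATUS = VALUE 1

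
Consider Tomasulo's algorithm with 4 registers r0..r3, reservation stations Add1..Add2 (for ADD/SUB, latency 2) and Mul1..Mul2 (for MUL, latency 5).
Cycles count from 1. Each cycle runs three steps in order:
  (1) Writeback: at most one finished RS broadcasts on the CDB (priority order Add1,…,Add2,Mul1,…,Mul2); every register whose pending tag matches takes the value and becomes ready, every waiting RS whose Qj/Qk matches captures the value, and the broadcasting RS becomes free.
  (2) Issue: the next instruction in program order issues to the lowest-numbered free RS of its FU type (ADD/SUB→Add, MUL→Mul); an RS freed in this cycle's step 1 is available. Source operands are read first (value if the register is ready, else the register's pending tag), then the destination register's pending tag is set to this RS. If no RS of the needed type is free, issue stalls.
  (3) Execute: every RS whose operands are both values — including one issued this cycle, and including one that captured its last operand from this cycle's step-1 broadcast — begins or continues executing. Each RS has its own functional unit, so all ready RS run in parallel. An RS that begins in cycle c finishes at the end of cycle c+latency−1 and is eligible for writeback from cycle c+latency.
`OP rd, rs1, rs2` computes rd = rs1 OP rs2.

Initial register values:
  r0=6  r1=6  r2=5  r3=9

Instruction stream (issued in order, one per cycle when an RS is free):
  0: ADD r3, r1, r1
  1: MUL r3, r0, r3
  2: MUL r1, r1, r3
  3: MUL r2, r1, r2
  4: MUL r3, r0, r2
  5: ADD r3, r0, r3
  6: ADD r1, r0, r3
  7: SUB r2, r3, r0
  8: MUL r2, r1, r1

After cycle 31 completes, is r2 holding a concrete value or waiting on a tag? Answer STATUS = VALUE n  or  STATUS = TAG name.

STATUS = TAG Mul1

  c1: issue ADD r3<-Add1  regs: r0:6,r1:6,r2:5,r3:Add1
  c2: issue MUL r3<-Mul1  regs: r0:6,r1:6,r2:5,r3:Mul1
  c3: CDB Add1=12; issue MUL r1<-Mul2  regs: r0:6,r1:Mul2,r2:5,r3:Mul1
  c4: stall  regs: r0:6,r1:Mul2,r2:5,r3:Mul1
  c5: stall  regs: r0:6,r1:Mul2,r2:5,r3:Mul1
  c6: stall  regs: r0:6,r1:Mul2,r2:5,r3:Mul1
  c7: stall  regs: r0:6,r1:Mul2,r2:5,r3:Mul1
  c8: CDB Mul1=72; issue MUL r2<-Mul1  regs: r0:6,r1:Mul2,r2:Mul1,r3:72
  c9: stall  regs: r0:6,r1:Mul2,r2:Mul1,r3:72
  c10: stall  regs: r0:6,r1:Mul2,r2:Mul1,r3:72
  c11: stall  regs: r0:6,r1:Mul2,r2:Mul1,r3:72
  c12: stall  regs: r0:6,r1:Mul2,r2:Mul1,r3:72
  c13: CDB Mul2=432; issue MUL r3<-Mul2  regs: r0:6,r1:432,r2:Mul1,r3:Mul2
  c14: issue ADD r3<-Add1  regs: r0:6,r1:432,r2:Mul1,r3:Add1
  c15: issue ADD r1<-Add2  regs: r0:6,r1:Add2,r2:Mul1,r3:Add1
  c16: stall  regs: r0:6,r1:Add2,r2:Mul1,r3:Add1
  c17: stall  regs: r0:6,r1:Add2,r2:Mul1,r3:Add1
  c18: CDB Mul1=2160; stall  regs: r0:6,r1:Add2,r2:2160,r3:Add1
  c19: stall  regs: r0:6,r1:Add2,r2:2160,r3:Add1
  c20: stall  regs: r0:6,r1:Add2,r2:2160,r3:Add1
  c21: stall  regs: r0:6,r1:Add2,r2:2160,r3:Add1
  c22: stall  regs: r0:6,r1:Add2,r2:2160,r3:Add1
  c23: CDB Mul2=12960; stall  regs: r0:6,r1:Add2,r2:2160,r3:Add1
  c24: stall  regs: r0:6,r1:Add2,r2:2160,r3:Add1
  c25: CDB Add1=12966; issue SUB r2<-Add1  regs: r0:6,r1:Add2,r2:Add1,r3:12966
  c26: issue MUL r2<-Mul1  regs: r0:6,r1:Add2,r2:Mul1,r3:12966
  c27: CDB Add1=12960  regs: r0:6,r1:Add2,r2:Mul1,r3:12966
  c28: CDB Add2=12972  regs: r0:6,r1:12972,r2:Mul1,r3:12966
  c29: -  regs: r0:6,r1:12972,r2:Mul1,r3:12966
  c30: -  regs: r0:6,r1:12972,r2:Mul1,r3:12966
  c31: -  regs: r0:6,r1:12972,r2:Mul1,r3:12966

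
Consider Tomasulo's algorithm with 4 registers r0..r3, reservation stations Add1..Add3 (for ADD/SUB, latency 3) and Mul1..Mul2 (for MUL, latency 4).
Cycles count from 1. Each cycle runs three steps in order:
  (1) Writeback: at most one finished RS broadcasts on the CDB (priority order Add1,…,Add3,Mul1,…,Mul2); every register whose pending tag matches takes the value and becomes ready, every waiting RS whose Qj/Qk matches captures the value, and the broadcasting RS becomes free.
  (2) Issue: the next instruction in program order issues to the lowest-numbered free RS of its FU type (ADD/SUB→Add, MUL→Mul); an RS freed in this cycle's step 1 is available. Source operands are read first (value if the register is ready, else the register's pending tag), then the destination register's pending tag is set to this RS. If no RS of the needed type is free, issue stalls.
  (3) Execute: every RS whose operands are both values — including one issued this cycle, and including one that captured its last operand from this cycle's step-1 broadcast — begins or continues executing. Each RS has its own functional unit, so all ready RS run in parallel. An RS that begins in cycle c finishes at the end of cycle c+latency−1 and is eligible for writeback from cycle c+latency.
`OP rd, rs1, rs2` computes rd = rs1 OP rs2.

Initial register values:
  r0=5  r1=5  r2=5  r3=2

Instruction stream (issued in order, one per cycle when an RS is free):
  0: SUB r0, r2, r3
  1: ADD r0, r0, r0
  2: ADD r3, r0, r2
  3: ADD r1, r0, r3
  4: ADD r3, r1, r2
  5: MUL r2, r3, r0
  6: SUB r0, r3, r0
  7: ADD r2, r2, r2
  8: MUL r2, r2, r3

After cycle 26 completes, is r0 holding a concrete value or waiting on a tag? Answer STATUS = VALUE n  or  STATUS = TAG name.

cycle 1: issue SUB r0<-Add1 // r0:Add1,r1:5,r2:5,r3:2
cycle 2: issue ADD r0<-Add2 // r0:Add2,r1:5,r2:5,r3:2
cycle 3: issue ADD r3<-Add3 // r0:Add2,r1:5,r2:5,r3:Add3
cycle 4: CDB Add1=3; issue ADD r1<-Add1 // r0:Add2,r1:Add1,r2:5,r3:Add3
cycle 5: stall // r0:Add2,r1:Add1,r2:5,r3:Add3
cycle 6: stall // r0:Add2,r1:Add1,r2:5,r3:Add3
cycle 7: CDB Add2=6; issue ADD r3<-Add2 // r0:6,r1:Add1,r2:5,r3:Add2
cycle 8: issue MUL r2<-Mul1 // r0:6,r1:Add1,r2:Mul1,r3:Add2
cycle 9: stall // r0:6,r1:Add1,r2:Mul1,r3:Add2
cycle 10: CDB Add3=11; issue SUB r0<-Add3 // r0:Add3,r1:Add1,r2:Mul1,r3:Add2
cycle 11: stall // r0:Add3,r1:Add1,r2:Mul1,r3:Add2
cycle 12: stall // r0:Add3,r1:Add1,r2:Mul1,r3:Add2
cycle 13: CDB Add1=17; issue ADD r2<-Add1 // r0:Add3,r1:17,r2:Add1,r3:Add2
cycle 14: issue MUL r2<-Mul2 // r0:Add3,r1:17,r2:Mul2,r3:Add2
cycle 15: - // r0:Add3,r1:17,r2:Mul2,r3:Add2
cycle 16: CDB Add2=22 // r0:Add3,r1:17,r2:Mul2,r3:22
cycle 17: - // r0:Add3,r1:17,r2:Mul2,r3:22
cycle 18: - // r0:Add3,r1:17,r2:Mul2,r3:22
cycle 19: CDB Add3=16 // r0:16,r1:17,r2:Mul2,r3:22
cycle 20: CDB Mul1=132 // r0:16,r1:17,r2:Mul2,r3:22
cycle 21: - // r0:16,r1:17,r2:Mul2,r3:22
cycle 22: - // r0:16,r1:17,r2:Mul2,r3:22
cycle 23: CDB Add1=264 // r0:16,r1:17,r2:Mul2,r3:22
cycle 24: - // r0:16,r1:17,r2:Mul2,r3:22
cycle 25: - // r0:16,r1:17,r2:Mul2,r3:22
cycle 26: - // r0:16,r1:17,r2:Mul2,r3:22

STATUS = VALUE 16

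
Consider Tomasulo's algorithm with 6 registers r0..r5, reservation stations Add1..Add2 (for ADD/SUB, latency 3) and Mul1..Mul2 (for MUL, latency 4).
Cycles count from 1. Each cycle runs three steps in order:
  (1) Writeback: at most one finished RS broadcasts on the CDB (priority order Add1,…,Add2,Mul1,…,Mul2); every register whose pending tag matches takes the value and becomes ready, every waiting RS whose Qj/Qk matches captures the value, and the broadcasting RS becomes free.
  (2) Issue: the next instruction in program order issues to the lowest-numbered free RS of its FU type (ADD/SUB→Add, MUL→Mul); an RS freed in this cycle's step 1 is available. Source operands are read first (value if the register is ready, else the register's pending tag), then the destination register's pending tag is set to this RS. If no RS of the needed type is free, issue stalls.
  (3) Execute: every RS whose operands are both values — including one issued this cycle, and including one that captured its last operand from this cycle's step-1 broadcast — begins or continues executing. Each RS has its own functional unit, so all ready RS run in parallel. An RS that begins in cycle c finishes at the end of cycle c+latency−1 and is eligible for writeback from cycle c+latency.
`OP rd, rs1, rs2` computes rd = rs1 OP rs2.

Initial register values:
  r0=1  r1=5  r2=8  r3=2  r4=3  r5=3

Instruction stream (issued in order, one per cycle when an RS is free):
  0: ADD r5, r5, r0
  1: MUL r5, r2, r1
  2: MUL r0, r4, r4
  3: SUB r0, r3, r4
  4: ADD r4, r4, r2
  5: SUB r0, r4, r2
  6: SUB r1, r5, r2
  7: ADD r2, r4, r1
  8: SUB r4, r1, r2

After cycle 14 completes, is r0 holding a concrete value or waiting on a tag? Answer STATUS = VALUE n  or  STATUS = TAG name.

STATUS = VALUE 3

cycle 1: issue ADD r5<-Add1 // r0:1,r1:5,r2:8,r3:2,r4:3,r5:Add1
cycle 2: issue MUL r5<-Mul1 // r0:1,r1:5,r2:8,r3:2,r4:3,r5:Mul1
cycle 3: issue MUL r0<-Mul2 // r0:Mul2,r1:5,r2:8,r3:2,r4:3,r5:Mul1
cycle 4: CDB Add1=4; issue SUB r0<-Add1 // r0:Add1,r1:5,r2:8,r3:2,r4:3,r5:Mul1
cycle 5: issue ADD r4<-Add2 // r0:Add1,r1:5,r2:8,r3:2,r4:Add2,r5:Mul1
cycle 6: CDB Mul1=40; stall // r0:Add1,r1:5,r2:8,r3:2,r4:Add2,r5:40
cycle 7: CDB Add1=-1; issue SUB r0<-Add1 // r0:Add1,r1:5,r2:8,r3:2,r4:Add2,r5:40
cycle 8: CDB Add2=11; issue SUB r1<-Add2 // r0:Add1,r1:Add2,r2:8,r3:2,r4:11,r5:40
cycle 9: CDB Mul2=9; stall // r0:Add1,r1:Add2,r2:8,r3:2,r4:11,r5:40
cycle 10: stall // r0:Add1,r1:Add2,r2:8,r3:2,r4:11,r5:40
cycle 11: CDB Add1=3; issue ADD r2<-Add1 // r0:3,r1:Add2,r2:Add1,r3:2,r4:11,r5:40
cycle 12: CDB Add2=32; issue SUB r4<-Add2 // r0:3,r1:32,r2:Add1,r3:2,r4:Add2,r5:40
cycle 13: - // r0:3,r1:32,r2:Add1,r3:2,r4:Add2,r5:40
cycle 14: - // r0:3,r1:32,r2:Add1,r3:2,r4:Add2,r5:40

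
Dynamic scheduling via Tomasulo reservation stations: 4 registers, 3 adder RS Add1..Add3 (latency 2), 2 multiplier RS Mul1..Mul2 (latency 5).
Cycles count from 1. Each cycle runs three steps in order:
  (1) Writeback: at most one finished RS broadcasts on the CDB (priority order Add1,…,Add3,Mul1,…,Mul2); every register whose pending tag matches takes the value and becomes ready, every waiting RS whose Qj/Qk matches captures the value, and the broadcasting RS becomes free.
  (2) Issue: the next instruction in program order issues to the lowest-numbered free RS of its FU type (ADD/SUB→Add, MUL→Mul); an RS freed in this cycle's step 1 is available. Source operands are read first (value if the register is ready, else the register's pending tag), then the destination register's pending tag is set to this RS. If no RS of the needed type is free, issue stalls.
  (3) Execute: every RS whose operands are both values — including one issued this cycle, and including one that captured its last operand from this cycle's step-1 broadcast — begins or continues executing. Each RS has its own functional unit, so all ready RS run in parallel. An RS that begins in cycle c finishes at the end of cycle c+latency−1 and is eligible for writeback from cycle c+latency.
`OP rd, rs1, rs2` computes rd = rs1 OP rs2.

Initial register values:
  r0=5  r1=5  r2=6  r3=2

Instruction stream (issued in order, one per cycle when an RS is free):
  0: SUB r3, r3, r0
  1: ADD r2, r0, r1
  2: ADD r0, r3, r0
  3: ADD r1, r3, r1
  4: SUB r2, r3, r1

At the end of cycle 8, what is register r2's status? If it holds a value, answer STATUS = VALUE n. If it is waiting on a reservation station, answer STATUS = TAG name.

cycle 1: issue SUB r3<-Add1 // r0:5,r1:5,r2:6,r3:Add1
cycle 2: issue ADD r2<-Add2 // r0:5,r1:5,r2:Add2,r3:Add1
cycle 3: CDB Add1=-3; issue ADD r0<-Add1 // r0:Add1,r1:5,r2:Add2,r3:-3
cycle 4: CDB Add2=10; issue ADD r1<-Add2 // r0:Add1,r1:Add2,r2:10,r3:-3
cycle 5: CDB Add1=2; issue SUB r2<-Add1 // r0:2,r1:Add2,r2:Add1,r3:-3
cycle 6: CDB Add2=2 // r0:2,r1:2,r2:Add1,r3:-3
cycle 7: - // r0:2,r1:2,r2:Add1,r3:-3
cycle 8: CDB Add1=-5 // r0:2,r1:2,r2:-5,r3:-3

STATUS = VALUE -5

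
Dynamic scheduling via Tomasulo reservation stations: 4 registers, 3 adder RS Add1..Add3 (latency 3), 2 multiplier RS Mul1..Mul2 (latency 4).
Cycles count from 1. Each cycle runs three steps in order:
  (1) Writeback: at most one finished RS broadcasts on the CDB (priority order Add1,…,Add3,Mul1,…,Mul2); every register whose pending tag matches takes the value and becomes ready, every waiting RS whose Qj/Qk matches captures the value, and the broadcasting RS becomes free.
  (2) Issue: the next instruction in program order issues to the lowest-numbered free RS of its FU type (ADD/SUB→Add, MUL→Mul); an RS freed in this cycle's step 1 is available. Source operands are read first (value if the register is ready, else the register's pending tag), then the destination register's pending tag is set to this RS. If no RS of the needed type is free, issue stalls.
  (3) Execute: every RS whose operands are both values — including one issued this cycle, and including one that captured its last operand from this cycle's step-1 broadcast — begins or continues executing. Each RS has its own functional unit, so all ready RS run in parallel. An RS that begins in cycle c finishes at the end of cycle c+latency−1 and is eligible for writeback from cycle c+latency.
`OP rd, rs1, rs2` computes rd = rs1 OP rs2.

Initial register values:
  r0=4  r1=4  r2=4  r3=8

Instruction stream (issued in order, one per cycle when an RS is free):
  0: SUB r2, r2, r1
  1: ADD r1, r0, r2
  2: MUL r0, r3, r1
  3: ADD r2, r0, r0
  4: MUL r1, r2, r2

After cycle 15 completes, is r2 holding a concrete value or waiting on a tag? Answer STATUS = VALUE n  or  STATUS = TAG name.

STATUS = VALUE 64

  c1: issue SUB r2<-Add1  regs: r0:4,r1:4,r2:Add1,r3:8
  c2: issue ADD r1<-Add2  regs: r0:4,r1:Add2,r2:Add1,r3:8
  c3: issue MUL r0<-Mul1  regs: r0:Mul1,r1:Add2,r2:Add1,r3:8
  c4: CDB Add1=0; issue ADD r2<-Add1  regs: r0:Mul1,r1:Add2,r2:Add1,r3:8
  c5: issue MUL r1<-Mul2  regs: r0:Mul1,r1:Mul2,r2:Add1,r3:8
  c6: -  regs: r0:Mul1,r1:Mul2,r2:Add1,r3:8
  c7: CDB Add2=4  regs: r0:Mul1,r1:Mul2,r2:Add1,r3:8
  c8: -  regs: r0:Mul1,r1:Mul2,r2:Add1,r3:8
  c9: -  regs: r0:Mul1,r1:Mul2,r2:Add1,r3:8
  c10: -  regs: r0:Mul1,r1:Mul2,r2:Add1,r3:8
  c11: CDB Mul1=32  regs: r0:32,r1:Mul2,r2:Add1,r3:8
  c12: -  regs: r0:32,r1:Mul2,r2:Add1,r3:8
  c13: -  regs: r0:32,r1:Mul2,r2:Add1,r3:8
  c14: CDB Add1=64  regs: r0:32,r1:Mul2,r2:64,r3:8
  c15: -  regs: r0:32,r1:Mul2,r2:64,r3:8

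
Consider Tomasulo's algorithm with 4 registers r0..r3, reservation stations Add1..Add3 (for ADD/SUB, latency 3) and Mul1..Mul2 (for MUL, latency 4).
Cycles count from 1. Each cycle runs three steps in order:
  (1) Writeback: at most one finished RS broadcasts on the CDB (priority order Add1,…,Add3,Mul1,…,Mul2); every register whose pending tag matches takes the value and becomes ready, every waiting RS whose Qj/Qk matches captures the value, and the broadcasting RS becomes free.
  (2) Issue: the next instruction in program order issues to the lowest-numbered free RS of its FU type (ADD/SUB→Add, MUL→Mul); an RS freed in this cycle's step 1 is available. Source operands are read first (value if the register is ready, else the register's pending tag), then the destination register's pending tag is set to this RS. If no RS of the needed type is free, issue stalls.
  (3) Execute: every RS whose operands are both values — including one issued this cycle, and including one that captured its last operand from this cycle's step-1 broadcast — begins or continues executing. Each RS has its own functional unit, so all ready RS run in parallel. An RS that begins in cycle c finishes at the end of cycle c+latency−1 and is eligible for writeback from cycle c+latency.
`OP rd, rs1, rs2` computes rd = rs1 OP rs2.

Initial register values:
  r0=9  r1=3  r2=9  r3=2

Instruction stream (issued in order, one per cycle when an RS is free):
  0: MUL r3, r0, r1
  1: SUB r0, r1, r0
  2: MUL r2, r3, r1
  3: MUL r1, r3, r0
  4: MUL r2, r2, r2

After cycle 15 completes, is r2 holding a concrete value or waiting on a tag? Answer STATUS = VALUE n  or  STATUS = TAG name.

STATUS = VALUE 6561

cycle 1: issue MUL r3<-Mul1 // r0:9,r1:3,r2:9,r3:Mul1
cycle 2: issue SUB r0<-Add1 // r0:Add1,r1:3,r2:9,r3:Mul1
cycle 3: issue MUL r2<-Mul2 // r0:Add1,r1:3,r2:Mul2,r3:Mul1
cycle 4: stall // r0:Add1,r1:3,r2:Mul2,r3:Mul1
cycle 5: CDB Add1=-6; stall // r0:-6,r1:3,r2:Mul2,r3:Mul1
cycle 6: CDB Mul1=27; issue MUL r1<-Mul1 // r0:-6,r1:Mul1,r2:Mul2,r3:27
cycle 7: stall // r0:-6,r1:Mul1,r2:Mul2,r3:27
cycle 8: stall // r0:-6,r1:Mul1,r2:Mul2,r3:27
cycle 9: stall // r0:-6,r1:Mul1,r2:Mul2,r3:27
cycle 10: CDB Mul1=-162; issue MUL r2<-Mul1 // r0:-6,r1:-162,r2:Mul1,r3:27
cycle 11: CDB Mul2=81 // r0:-6,r1:-162,r2:Mul1,r3:27
cycle 12: - // r0:-6,r1:-162,r2:Mul1,r3:27
cycle 13: - // r0:-6,r1:-162,r2:Mul1,r3:27
cycle 14: - // r0:-6,r1:-162,r2:Mul1,r3:27
cycle 15: CDB Mul1=6561 // r0:-6,r1:-162,r2:6561,r3:27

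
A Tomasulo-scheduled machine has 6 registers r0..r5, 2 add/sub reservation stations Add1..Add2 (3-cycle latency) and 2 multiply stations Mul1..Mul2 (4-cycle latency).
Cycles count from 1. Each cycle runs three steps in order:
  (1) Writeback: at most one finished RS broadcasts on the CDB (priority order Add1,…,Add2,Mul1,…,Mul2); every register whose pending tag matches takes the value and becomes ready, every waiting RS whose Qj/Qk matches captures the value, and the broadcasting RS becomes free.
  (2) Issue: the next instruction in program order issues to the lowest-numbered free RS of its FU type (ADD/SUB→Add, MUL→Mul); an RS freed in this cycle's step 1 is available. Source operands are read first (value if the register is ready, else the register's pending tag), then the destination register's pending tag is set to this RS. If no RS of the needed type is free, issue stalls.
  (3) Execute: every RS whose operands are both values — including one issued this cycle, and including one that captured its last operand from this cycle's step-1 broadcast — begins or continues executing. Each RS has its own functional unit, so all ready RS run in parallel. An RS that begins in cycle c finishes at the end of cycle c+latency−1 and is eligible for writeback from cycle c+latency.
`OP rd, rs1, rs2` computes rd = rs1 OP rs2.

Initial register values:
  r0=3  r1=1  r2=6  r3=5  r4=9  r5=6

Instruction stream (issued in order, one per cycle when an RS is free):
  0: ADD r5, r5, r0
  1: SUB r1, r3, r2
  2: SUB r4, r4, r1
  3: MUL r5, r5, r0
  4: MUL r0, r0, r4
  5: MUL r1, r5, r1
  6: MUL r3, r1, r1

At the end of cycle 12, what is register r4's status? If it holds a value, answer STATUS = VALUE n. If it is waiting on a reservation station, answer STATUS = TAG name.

STATUS = VALUE 10

cycle 1: issue ADD r5<-Add1 // r0:3,r1:1,r2:6,r3:5,r4:9,r5:Add1
cycle 2: issue SUB r1<-Add2 // r0:3,r1:Add2,r2:6,r3:5,r4:9,r5:Add1
cycle 3: stall // r0:3,r1:Add2,r2:6,r3:5,r4:9,r5:Add1
cycle 4: CDB Add1=9; issue SUB r4<-Add1 // r0:3,r1:Add2,r2:6,r3:5,r4:Add1,r5:9
cycle 5: CDB Add2=-1; issue MUL r5<-Mul1 // r0:3,r1:-1,r2:6,r3:5,r4:Add1,r5:Mul1
cycle 6: issue MUL r0<-Mul2 // r0:Mul2,r1:-1,r2:6,r3:5,r4:Add1,r5:Mul1
cycle 7: stall // r0:Mul2,r1:-1,r2:6,r3:5,r4:Add1,r5:Mul1
cycle 8: CDB Add1=10; stall // r0:Mul2,r1:-1,r2:6,r3:5,r4:10,r5:Mul1
cycle 9: CDB Mul1=27; issue MUL r1<-Mul1 // r0:Mul2,r1:Mul1,r2:6,r3:5,r4:10,r5:27
cycle 10: stall // r0:Mul2,r1:Mul1,r2:6,r3:5,r4:10,r5:27
cycle 11: stall // r0:Mul2,r1:Mul1,r2:6,r3:5,r4:10,r5:27
cycle 12: CDB Mul2=30; issue MUL r3<-Mul2 // r0:30,r1:Mul1,r2:6,r3:Mul2,r4:10,r5:27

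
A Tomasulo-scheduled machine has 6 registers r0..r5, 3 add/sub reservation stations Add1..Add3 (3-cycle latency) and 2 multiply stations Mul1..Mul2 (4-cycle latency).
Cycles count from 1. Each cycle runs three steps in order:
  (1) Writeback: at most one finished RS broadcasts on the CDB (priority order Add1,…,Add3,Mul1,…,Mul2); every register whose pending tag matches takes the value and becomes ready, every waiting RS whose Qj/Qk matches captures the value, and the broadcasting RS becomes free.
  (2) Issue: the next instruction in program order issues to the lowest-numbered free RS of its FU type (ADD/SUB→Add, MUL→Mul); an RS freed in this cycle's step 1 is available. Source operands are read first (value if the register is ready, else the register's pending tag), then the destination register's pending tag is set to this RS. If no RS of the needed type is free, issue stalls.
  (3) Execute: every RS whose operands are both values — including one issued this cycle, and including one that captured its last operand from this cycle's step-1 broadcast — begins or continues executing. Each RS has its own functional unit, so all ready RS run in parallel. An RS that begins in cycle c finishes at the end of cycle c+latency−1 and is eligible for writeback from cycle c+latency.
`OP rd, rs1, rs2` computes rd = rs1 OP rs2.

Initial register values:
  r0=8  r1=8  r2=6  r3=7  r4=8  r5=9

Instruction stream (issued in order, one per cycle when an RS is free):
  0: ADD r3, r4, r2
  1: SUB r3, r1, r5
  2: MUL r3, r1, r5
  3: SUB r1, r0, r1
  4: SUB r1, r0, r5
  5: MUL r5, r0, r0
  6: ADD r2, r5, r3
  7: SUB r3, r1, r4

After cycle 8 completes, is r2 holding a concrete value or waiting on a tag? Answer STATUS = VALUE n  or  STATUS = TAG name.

c1: issue ADD r3<-Add1 | r0:8,r1:8,r2:6,r3:Add1,r4:8,r5:9
c2: issue SUB r3<-Add2 | r0:8,r1:8,r2:6,r3:Add2,r4:8,r5:9
c3: issue MUL r3<-Mul1 | r0:8,r1:8,r2:6,r3:Mul1,r4:8,r5:9
c4: CDB Add1=14; issue SUB r1<-Add1 | r0:8,r1:Add1,r2:6,r3:Mul1,r4:8,r5:9
c5: CDB Add2=-1; issue SUB r1<-Add2 | r0:8,r1:Add2,r2:6,r3:Mul1,r4:8,r5:9
c6: issue MUL r5<-Mul2 | r0:8,r1:Add2,r2:6,r3:Mul1,r4:8,r5:Mul2
c7: CDB Add1=0; issue ADD r2<-Add1 | r0:8,r1:Add2,r2:Add1,r3:Mul1,r4:8,r5:Mul2
c8: CDB Add2=-1; issue SUB r3<-Add2 | r0:8,r1:-1,r2:Add1,r3:Add2,r4:8,r5:Mul2

STATUS = TAG Add1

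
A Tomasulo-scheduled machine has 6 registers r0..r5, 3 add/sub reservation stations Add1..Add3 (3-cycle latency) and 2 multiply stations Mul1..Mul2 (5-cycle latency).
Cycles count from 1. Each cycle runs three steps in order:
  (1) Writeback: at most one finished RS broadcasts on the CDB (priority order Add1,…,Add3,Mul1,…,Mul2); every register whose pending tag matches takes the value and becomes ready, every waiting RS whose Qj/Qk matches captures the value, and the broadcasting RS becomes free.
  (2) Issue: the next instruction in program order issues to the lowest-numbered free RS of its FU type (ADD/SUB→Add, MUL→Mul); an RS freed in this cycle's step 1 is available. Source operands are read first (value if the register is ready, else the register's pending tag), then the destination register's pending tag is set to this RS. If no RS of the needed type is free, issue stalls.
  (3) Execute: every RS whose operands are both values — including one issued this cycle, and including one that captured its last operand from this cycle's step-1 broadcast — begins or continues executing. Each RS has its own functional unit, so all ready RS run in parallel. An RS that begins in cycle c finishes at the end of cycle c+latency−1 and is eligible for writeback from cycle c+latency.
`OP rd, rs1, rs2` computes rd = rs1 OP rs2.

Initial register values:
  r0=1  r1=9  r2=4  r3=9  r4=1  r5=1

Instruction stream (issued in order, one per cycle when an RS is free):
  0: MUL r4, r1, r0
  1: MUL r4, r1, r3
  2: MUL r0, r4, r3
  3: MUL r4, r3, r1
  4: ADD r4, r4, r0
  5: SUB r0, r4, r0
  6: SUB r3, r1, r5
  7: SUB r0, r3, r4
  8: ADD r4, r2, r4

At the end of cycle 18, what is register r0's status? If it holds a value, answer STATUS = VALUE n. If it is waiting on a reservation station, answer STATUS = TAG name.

  c1: issue MUL r4<-Mul1  regs: r0:1,r1:9,r2:4,r3:9,r4:Mul1,r5:1
  c2: issue MUL r4<-Mul2  regs: r0:1,r1:9,r2:4,r3:9,r4:Mul2,r5:1
  c3: stall  regs: r0:1,r1:9,r2:4,r3:9,r4:Mul2,r5:1
  c4: stall  regs: r0:1,r1:9,r2:4,r3:9,r4:Mul2,r5:1
  c5: stall  regs: r0:1,r1:9,r2:4,r3:9,r4:Mul2,r5:1
  c6: CDB Mul1=9; issue MUL r0<-Mul1  regs: r0:Mul1,r1:9,r2:4,r3:9,r4:Mul2,r5:1
  c7: CDB Mul2=81; issue MUL r4<-Mul2  regs: r0:Mul1,r1:9,r2:4,r3:9,r4:Mul2,r5:1
  c8: issue ADD r4<-Add1  regs: r0:Mul1,r1:9,r2:4,r3:9,r4:Add1,r5:1
  c9: issue SUB r0<-Add2  regs: r0:Add2,r1:9,r2:4,r3:9,r4:Add1,r5:1
  c10: issue SUB r3<-Add3  regs: r0:Add2,r1:9,r2:4,r3:Add3,r4:Add1,r5:1
  c11: stall  regs: r0:Add2,r1:9,r2:4,r3:Add3,r4:Add1,r5:1
  c12: CDB Mul1=729; stall  regs: r0:Add2,r1:9,r2:4,r3:Add3,r4:Add1,r5:1
  c13: CDB Add3=8; issue SUB r0<-Add3  regs: r0:Add3,r1:9,r2:4,r3:8,r4:Add1,r5:1
  c14: CDB Mul2=81; stall  regs: r0:Add3,r1:9,r2:4,r3:8,r4:Add1,r5:1
  c15: stall  regs: r0:Add3,r1:9,r2:4,r3:8,r4:Add1,r5:1
  c16: stall  regs: r0:Add3,r1:9,r2:4,r3:8,r4:Add1,r5:1
  c17: CDB Add1=810; issue ADD r4<-Add1  regs: r0:Add3,r1:9,r2:4,r3:8,r4:Add1,r5:1
  c18: -  regs: r0:Add3,r1:9,r2:4,r3:8,r4:Add1,r5:1

STATUS = TAG Add3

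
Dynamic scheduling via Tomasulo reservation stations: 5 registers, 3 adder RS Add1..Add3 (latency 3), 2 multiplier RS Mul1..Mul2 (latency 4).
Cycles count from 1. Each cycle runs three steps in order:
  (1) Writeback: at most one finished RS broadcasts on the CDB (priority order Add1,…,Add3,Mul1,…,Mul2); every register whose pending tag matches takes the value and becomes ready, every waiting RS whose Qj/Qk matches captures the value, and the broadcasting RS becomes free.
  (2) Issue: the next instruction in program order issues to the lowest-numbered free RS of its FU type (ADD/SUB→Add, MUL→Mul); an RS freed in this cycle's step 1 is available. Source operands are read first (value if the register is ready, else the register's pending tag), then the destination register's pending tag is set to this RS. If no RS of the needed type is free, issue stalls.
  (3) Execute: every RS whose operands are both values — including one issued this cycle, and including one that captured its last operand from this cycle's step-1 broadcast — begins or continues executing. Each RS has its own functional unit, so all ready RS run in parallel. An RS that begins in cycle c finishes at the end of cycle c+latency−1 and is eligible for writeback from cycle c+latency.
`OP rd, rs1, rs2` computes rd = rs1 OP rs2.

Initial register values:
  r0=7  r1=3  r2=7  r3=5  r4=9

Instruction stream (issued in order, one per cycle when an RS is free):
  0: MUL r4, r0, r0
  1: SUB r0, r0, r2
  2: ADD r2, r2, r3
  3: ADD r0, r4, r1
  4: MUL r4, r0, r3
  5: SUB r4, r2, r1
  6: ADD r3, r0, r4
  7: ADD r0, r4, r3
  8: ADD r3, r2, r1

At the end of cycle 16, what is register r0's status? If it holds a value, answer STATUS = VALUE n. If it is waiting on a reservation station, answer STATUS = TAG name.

  c1: issue MUL r4<-Mul1  regs: r0:7,r1:3,r2:7,r3:5,r4:Mul1
  c2: issue SUB r0<-Add1  regs: r0:Add1,r1:3,r2:7,r3:5,r4:Mul1
  c3: issue ADD r2<-Add2  regs: r0:Add1,r1:3,r2:Add2,r3:5,r4:Mul1
  c4: issue ADD r0<-Add3  regs: r0:Add3,r1:3,r2:Add2,r3:5,r4:Mul1
  c5: CDB Add1=0; issue MUL r4<-Mul2  regs: r0:Add3,r1:3,r2:Add2,r3:5,r4:Mul2
  c6: CDB Add2=12; issue SUB r4<-Add1  regs: r0:Add3,r1:3,r2:12,r3:5,r4:Add1
  c7: CDB Mul1=49; issue ADD r3<-Add2  regs: r0:Add3,r1:3,r2:12,r3:Add2,r4:Add1
  c8: stall  regs: r0:Add3,r1:3,r2:12,r3:Add2,r4:Add1
  c9: CDB Add1=9; issue ADD r0<-Add1  regs: r0:Add1,r1:3,r2:12,r3:Add2,r4:9
  c10: CDB Add3=52; issue ADD r3<-Add3  regs: r0:Add1,r1:3,r2:12,r3:Add3,r4:9
  c11: -  regs: r0:Add1,r1:3,r2:12,r3:Add3,r4:9
  c12: -  regs: r0:Add1,r1:3,r2:12,r3:Add3,r4:9
  c13: CDB Add2=61  regs: r0:Add1,r1:3,r2:12,r3:Add3,r4:9
  c14: CDB Add3=15  regs: r0:Add1,r1:3,r2:12,r3:15,r4:9
  c15: CDB Mul2=260  regs: r0:Add1,r1:3,r2:12,r3:15,r4:9
  c16: CDB Add1=70  regs: r0:70,r1:3,r2:12,r3:15,r4:9

STATUS = VALUE 70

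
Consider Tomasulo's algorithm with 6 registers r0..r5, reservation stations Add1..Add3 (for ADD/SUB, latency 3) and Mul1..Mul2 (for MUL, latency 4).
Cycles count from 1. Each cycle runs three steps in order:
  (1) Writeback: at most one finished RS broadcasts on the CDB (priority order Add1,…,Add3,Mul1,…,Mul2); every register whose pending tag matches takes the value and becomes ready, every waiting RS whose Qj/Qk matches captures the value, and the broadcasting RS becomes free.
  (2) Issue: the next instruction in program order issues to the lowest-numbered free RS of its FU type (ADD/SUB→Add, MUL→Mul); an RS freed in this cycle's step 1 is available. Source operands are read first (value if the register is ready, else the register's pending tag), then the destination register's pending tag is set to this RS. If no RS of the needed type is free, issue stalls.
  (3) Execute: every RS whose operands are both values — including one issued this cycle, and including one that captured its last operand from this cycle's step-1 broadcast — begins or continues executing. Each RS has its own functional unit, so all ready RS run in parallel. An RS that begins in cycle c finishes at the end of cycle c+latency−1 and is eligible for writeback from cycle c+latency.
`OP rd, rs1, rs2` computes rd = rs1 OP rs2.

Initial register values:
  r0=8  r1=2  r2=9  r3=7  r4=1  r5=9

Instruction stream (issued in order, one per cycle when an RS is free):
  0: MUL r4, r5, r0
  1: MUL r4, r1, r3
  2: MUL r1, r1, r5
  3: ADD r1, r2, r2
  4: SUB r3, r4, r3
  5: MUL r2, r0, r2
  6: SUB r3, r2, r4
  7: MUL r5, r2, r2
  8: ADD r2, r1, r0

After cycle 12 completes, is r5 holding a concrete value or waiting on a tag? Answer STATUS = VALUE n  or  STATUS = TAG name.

STATUS = TAG Mul1

cycle 1: issue MUL r4<-Mul1 // r0:8,r1:2,r2:9,r3:7,r4:Mul1,r5:9
cycle 2: issue MUL r4<-Mul2 // r0:8,r1:2,r2:9,r3:7,r4:Mul2,r5:9
cycle 3: stall // r0:8,r1:2,r2:9,r3:7,r4:Mul2,r5:9
cycle 4: stall // r0:8,r1:2,r2:9,r3:7,r4:Mul2,r5:9
cycle 5: CDB Mul1=72; issue MUL r1<-Mul1 // r0:8,r1:Mul1,r2:9,r3:7,r4:Mul2,r5:9
cycle 6: CDB Mul2=14; issue ADD r1<-Add1 // r0:8,r1:Add1,r2:9,r3:7,r4:14,r5:9
cycle 7: issue SUB r3<-Add2 // r0:8,r1:Add1,r2:9,r3:Add2,r4:14,r5:9
cycle 8: issue MUL r2<-Mul2 // r0:8,r1:Add1,r2:Mul2,r3:Add2,r4:14,r5:9
cycle 9: CDB Add1=18; issue SUB r3<-Add1 // r0:8,r1:18,r2:Mul2,r3:Add1,r4:14,r5:9
cycle 10: CDB Add2=7; stall // r0:8,r1:18,r2:Mul2,r3:Add1,r4:14,r5:9
cycle 11: CDB Mul1=18; issue MUL r5<-Mul1 // r0:8,r1:18,r2:Mul2,r3:Add1,r4:14,r5:Mul1
cycle 12: CDB Mul2=72; issue ADD r2<-Add2 // r0:8,r1:18,r2:Add2,r3:Add1,r4:14,r5:Mul1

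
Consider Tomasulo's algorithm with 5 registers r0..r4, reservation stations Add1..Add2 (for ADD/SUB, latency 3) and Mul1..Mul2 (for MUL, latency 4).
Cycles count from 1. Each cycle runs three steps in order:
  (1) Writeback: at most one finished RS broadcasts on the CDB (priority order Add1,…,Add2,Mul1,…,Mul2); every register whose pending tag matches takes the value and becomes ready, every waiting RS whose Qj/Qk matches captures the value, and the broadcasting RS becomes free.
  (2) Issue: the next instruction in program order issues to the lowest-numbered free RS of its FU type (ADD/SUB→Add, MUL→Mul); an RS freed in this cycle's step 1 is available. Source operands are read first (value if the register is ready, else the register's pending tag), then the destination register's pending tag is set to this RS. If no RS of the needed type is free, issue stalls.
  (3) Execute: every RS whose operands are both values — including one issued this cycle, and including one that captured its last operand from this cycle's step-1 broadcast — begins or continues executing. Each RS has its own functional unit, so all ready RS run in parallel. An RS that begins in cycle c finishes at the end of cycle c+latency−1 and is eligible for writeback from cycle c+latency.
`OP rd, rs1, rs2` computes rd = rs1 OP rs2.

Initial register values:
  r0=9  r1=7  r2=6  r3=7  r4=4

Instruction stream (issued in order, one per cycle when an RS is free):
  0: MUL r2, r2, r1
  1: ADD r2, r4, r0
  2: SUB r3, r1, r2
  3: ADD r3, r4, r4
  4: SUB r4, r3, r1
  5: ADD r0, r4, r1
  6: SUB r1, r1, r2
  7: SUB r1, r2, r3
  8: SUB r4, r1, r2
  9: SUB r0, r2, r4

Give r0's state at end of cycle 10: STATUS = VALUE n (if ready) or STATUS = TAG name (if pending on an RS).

cycle 1: issue MUL r2<-Mul1 // r0:9,r1:7,r2:Mul1,r3:7,r4:4
cycle 2: issue ADD r2<-Add1 // r0:9,r1:7,r2:Add1,r3:7,r4:4
cycle 3: issue SUB r3<-Add2 // r0:9,r1:7,r2:Add1,r3:Add2,r4:4
cycle 4: stall // r0:9,r1:7,r2:Add1,r3:Add2,r4:4
cycle 5: CDB Add1=13; issue ADD r3<-Add1 // r0:9,r1:7,r2:13,r3:Add1,r4:4
cycle 6: CDB Mul1=42; stall // r0:9,r1:7,r2:13,r3:Add1,r4:4
cycle 7: stall // r0:9,r1:7,r2:13,r3:Add1,r4:4
cycle 8: CDB Add1=8; issue SUB r4<-Add1 // r0:9,r1:7,r2:13,r3:8,r4:Add1
cycle 9: CDB Add2=-6; issue ADD r0<-Add2 // r0:Add2,r1:7,r2:13,r3:8,r4:Add1
cycle 10: stall // r0:Add2,r1:7,r2:13,r3:8,r4:Add1

STATUS = TAG Add2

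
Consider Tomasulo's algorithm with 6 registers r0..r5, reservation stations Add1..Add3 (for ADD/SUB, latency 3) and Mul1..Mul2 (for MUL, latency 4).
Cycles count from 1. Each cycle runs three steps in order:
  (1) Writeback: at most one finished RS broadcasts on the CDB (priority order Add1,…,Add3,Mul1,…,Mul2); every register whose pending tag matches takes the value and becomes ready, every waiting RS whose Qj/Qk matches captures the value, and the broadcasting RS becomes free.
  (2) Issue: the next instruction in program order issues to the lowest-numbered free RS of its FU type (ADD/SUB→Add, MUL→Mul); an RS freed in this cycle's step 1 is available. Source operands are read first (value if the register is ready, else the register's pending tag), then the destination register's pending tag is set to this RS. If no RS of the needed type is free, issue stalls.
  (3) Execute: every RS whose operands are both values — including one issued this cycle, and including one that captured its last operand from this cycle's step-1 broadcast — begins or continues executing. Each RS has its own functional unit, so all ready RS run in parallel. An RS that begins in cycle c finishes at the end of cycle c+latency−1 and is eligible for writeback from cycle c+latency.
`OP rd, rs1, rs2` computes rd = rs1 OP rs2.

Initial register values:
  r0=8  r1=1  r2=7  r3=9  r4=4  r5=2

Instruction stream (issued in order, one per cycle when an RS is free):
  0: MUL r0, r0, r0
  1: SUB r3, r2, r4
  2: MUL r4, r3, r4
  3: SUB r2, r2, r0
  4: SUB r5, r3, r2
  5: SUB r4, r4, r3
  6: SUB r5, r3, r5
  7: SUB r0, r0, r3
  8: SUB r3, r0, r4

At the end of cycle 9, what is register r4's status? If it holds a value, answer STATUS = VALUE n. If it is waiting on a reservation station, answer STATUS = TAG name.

STATUS = TAG Add3

c1: issue MUL r0<-Mul1 | r0:Mul1,r1:1,r2:7,r3:9,r4:4,r5:2
c2: issue SUB r3<-Add1 | r0:Mul1,r1:1,r2:7,r3:Add1,r4:4,r5:2
c3: issue MUL r4<-Mul2 | r0:Mul1,r1:1,r2:7,r3:Add1,r4:Mul2,r5:2
c4: issue SUB r2<-Add2 | r0:Mul1,r1:1,r2:Add2,r3:Add1,r4:Mul2,r5:2
c5: CDB Add1=3; issue SUB r5<-Add1 | r0:Mul1,r1:1,r2:Add2,r3:3,r4:Mul2,r5:Add1
c6: CDB Mul1=64; issue SUB r4<-Add3 | r0:64,r1:1,r2:Add2,r3:3,r4:Add3,r5:Add1
c7: stall | r0:64,r1:1,r2:Add2,r3:3,r4:Add3,r5:Add1
c8: stall | r0:64,r1:1,r2:Add2,r3:3,r4:Add3,r5:Add1
c9: CDB Add2=-57; issue SUB r5<-Add2 | r0:64,r1:1,r2:-57,r3:3,r4:Add3,r5:Add2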